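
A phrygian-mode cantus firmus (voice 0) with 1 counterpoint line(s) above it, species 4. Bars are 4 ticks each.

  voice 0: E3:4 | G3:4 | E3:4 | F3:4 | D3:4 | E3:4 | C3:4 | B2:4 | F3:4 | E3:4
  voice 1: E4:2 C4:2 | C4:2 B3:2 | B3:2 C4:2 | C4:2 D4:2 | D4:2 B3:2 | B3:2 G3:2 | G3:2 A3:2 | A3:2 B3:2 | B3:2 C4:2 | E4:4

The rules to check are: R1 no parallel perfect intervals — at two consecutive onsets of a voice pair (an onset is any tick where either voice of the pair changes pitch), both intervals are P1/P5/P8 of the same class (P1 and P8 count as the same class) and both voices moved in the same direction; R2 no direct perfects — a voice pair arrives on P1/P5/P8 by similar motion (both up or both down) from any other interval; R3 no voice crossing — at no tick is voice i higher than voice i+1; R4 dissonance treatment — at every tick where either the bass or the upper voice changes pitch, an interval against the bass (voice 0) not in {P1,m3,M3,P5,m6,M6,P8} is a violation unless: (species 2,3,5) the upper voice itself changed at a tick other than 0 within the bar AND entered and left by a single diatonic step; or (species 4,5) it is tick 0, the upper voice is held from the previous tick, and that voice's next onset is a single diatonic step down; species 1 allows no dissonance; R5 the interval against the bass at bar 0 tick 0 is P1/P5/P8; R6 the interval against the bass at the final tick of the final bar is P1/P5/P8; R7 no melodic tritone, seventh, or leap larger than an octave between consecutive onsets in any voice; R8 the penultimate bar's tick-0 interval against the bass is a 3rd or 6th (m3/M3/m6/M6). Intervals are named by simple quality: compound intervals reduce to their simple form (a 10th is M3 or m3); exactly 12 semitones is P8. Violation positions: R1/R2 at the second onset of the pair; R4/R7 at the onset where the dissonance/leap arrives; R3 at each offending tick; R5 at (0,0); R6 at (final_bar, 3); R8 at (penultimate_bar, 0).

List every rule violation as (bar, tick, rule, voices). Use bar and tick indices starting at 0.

(7, 0, R4, (0, 1))
(8, 0, R4, (0, 1))
(8, 0, R7, (0,))
(8, 0, R8, (0, 1))

bar 0: v0=E3 v1=E4 downbeat P8
bar 1: v0=G3 v1=C4 downbeat P4
bar 2: v0=E3 v1=B3 downbeat P5
bar 3: v0=F3 v1=C4 downbeat P5
bar 4: v0=D3 v1=D4 downbeat P8
bar 5: v0=E3 v1=B3 downbeat P5
bar 6: v0=C3 v1=G3 downbeat P5
bar 7: v0=B2 v1=A3 downbeat m7
bar 8: v0=F3 v1=B3 downbeat TT
bar 9: v0=E3 v1=E4 downbeat P8
  -> R4 @ bar 7 tick 0 v(0, 1): B2/A3 m7 untreated
  -> R4 @ bar 8 tick 0 v(0, 1): F3/B3 TT untreated
  -> R7 @ bar 8 tick 0 v(0,): B2->F3 leap 6st
  -> R8 @ bar 8 tick 0 v(0, 1): penult TT not 3rd/6th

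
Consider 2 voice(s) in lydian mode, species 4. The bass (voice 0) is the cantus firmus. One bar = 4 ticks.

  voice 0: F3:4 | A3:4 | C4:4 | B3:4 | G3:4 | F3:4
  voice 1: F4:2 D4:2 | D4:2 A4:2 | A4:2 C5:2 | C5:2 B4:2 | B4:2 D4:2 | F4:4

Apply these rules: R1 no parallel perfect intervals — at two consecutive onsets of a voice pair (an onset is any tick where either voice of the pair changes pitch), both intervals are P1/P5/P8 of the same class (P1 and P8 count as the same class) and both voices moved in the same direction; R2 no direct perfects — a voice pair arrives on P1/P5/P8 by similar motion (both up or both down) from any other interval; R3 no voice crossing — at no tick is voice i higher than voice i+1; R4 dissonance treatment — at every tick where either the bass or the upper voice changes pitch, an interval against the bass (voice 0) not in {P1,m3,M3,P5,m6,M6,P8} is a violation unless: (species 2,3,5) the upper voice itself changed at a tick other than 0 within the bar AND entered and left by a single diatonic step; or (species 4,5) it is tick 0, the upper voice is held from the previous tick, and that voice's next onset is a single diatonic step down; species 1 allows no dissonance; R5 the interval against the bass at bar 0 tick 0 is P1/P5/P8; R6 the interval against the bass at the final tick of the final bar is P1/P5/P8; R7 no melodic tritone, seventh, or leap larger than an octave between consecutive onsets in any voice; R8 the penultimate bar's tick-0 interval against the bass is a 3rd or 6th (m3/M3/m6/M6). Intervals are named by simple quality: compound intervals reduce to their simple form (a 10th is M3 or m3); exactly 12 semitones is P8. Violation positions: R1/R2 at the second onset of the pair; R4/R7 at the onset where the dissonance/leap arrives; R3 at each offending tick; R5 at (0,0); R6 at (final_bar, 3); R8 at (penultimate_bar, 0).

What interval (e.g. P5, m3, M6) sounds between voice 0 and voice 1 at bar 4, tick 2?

P5

voice 0=G3 voice 1=D4 -> P5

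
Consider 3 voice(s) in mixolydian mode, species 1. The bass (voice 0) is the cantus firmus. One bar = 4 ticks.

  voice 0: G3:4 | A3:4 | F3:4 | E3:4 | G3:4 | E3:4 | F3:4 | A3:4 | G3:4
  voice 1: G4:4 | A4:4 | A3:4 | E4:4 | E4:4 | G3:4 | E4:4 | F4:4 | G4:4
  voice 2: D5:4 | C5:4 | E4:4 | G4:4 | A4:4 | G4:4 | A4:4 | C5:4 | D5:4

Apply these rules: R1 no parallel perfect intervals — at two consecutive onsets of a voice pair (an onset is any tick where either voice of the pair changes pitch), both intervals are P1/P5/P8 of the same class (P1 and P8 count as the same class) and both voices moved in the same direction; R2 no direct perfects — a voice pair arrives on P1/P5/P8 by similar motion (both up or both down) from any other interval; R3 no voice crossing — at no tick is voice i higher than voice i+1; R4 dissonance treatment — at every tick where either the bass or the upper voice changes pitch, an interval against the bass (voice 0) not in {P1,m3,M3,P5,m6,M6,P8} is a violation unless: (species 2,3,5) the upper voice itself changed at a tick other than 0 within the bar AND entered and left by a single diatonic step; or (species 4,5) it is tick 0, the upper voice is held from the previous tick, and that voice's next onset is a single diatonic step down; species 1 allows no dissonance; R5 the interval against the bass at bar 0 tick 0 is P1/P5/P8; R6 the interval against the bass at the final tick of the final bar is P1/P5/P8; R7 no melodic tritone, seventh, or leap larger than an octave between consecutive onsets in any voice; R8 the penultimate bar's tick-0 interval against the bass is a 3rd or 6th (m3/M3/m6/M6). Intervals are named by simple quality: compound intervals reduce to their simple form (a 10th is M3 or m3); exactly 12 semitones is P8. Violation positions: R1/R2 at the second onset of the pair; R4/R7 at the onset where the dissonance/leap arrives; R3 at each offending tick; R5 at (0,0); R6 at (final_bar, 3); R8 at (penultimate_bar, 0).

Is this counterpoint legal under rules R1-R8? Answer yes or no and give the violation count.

bar 0: v0=G3 v1=G4 v2=D5 (P5)
bar 1: v0=A3 v1=A4 v2=C5 (m3)
bar 2: v0=F3 v1=A3 v2=E4 (M7)
bar 3: v0=E3 v1=E4 v2=G4 (m3)
bar 4: v0=G3 v1=E4 v2=A4 (M2)
bar 5: v0=E3 v1=G3 v2=G4 (m3)
bar 6: v0=F3 v1=E4 v2=A4 (M3)
bar 7: v0=A3 v1=F4 v2=C5 (m3)
bar 8: v0=G3 v1=G4 v2=D5 (P5)
  R1 @ bar1.0: G3/G4 P8 -> A3/A4 P8 similar
  R2 @ bar2.0: A4/C5 m3 -> A3/E4 P5 similar
  R4 @ bar2.0: F3/E4 M7 untreated
  R4 @ bar4.0: G3/A4 M2 untreated
  R2 @ bar5.0: E4/A4 P4 -> G3/G4 P8 similar
  R4 @ bar6.0: F3/E4 M7 untreated
  R2 @ bar7.0: E4/A4 P4 -> F4/C5 P5 similar
  R1 @ bar8.0: F4/C5 P5 -> G4/D5 P5 similar

No (8 violations)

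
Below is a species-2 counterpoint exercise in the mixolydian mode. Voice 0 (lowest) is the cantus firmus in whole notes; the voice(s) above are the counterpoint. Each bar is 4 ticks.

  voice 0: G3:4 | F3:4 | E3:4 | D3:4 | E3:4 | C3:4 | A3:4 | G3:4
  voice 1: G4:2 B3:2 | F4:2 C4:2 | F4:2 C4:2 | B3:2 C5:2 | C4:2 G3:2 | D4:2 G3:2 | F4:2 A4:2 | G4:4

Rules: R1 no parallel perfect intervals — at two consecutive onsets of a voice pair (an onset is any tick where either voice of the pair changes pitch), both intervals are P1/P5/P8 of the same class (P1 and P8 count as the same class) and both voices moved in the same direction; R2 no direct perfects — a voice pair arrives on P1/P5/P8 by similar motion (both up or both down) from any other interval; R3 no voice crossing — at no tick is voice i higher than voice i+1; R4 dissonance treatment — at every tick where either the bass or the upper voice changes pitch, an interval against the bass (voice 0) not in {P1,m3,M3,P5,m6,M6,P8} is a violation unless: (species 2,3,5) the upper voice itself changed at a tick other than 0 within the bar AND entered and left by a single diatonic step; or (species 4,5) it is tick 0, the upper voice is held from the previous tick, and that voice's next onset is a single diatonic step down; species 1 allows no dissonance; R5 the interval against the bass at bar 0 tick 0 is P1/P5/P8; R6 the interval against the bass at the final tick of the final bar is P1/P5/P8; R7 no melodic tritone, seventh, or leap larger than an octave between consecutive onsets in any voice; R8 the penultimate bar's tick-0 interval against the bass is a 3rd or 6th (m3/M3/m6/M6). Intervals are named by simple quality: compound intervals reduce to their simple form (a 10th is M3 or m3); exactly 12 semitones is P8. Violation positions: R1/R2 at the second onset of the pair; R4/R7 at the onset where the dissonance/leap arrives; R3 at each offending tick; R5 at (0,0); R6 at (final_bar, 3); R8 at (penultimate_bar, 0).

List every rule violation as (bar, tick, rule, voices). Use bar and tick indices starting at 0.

bar 0: v0=G3 v1=G4 downbeat P8
bar 1: v0=F3 v1=F4 downbeat P8
bar 2: v0=E3 v1=F4 downbeat m2
bar 3: v0=D3 v1=B3 downbeat M6
bar 4: v0=E3 v1=C4 downbeat m6
bar 5: v0=C3 v1=D4 downbeat M2
bar 6: v0=A3 v1=F4 downbeat m6
bar 7: v0=G3 v1=G4 downbeat P8
  -> R7 @ bar 1 tick 0 v(1,): B3->F4 leap 6st
  -> R4 @ bar 2 tick 0 v(0, 1): E3/F4 m2 untreated
  -> R4 @ bar 3 tick 2 v(0, 1): D3/C5 m7 untreated
  -> R7 @ bar 3 tick 2 v(1,): B3->C5 leap 13st
  -> R4 @ bar 5 tick 0 v(0, 1): C3/D4 M2 untreated
  -> R7 @ bar 6 tick 0 v(1,): G3->F4 leap 10st
  -> R1 @ bar 7 tick 0 v(0, 1): A3/A4 P8 -> G3/G4 P8 similar

(1, 0, R7, (1,))
(2, 0, R4, (0, 1))
(3, 2, R4, (0, 1))
(3, 2, R7, (1,))
(5, 0, R4, (0, 1))
(6, 0, R7, (1,))
(7, 0, R1, (0, 1))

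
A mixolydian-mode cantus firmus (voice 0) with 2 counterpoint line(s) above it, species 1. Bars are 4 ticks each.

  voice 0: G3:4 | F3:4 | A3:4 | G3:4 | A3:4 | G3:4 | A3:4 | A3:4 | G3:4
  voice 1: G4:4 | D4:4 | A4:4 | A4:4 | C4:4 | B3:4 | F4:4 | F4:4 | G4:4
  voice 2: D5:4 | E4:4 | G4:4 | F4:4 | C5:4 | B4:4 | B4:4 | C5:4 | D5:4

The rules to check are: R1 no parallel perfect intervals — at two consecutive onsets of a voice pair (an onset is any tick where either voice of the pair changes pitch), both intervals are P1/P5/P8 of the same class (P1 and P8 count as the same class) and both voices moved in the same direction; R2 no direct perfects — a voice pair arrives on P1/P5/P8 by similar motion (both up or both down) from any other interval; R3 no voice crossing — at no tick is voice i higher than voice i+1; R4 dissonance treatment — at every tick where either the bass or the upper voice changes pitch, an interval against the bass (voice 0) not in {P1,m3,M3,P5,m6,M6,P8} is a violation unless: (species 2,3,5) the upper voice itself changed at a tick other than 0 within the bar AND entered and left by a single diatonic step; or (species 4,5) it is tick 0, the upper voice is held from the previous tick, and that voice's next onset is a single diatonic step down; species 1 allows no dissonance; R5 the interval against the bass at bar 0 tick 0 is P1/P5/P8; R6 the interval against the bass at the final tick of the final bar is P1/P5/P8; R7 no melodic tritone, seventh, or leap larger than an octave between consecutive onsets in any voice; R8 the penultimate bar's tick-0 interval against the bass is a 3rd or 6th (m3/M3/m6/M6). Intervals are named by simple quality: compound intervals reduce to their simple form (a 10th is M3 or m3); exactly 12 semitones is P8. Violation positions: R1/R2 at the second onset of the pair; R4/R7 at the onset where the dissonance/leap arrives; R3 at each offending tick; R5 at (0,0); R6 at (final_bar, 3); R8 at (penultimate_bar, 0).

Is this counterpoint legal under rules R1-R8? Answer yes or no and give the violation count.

No (18 violations)

bar 0: v0=G3 v1=G4 v2=D5 (P5)
bar 1: v0=F3 v1=D4 v2=E4 (M7)
bar 2: v0=A3 v1=A4 v2=G4 (m7)
bar 3: v0=G3 v1=A4 v2=F4 (m7)
bar 4: v0=A3 v1=C4 v2=C5 (m3)
bar 5: v0=G3 v1=B3 v2=B4 (M3)
bar 6: v0=A3 v1=F4 v2=B4 (M2)
bar 7: v0=A3 v1=F4 v2=C5 (m3)
bar 8: v0=G3 v1=G4 v2=D5 (P5)
  R4 @ bar1.0: F3/E4 M7 untreated
  R7 @ bar1.0: D5->E4 leap 10st
  R2 @ bar2.0: F3/D4 M6 -> A3/A4 P8 similar
  R3 @ bar2.0: A4 above G4
  R4 @ bar2.0: A3/G4 m7 untreated
  R3 @ bar2.1: A4 above G4
  R3 @ bar2.2: A4 above G4
  R3 @ bar2.3: A4 above G4
  R3 @ bar3.0: A4 above F4
  R4 @ bar3.0: G3/A4 M2 untreated
  R4 @ bar3.0: G3/F4 m7 untreated
  R3 @ bar3.1: A4 above F4
  R3 @ bar3.2: A4 above F4
  R3 @ bar3.3: A4 above F4
  R1 @ bar5.0: C4/C5 P8 -> B3/B4 P8 similar
  R4 @ bar6.0: A3/B4 M2 untreated
  R7 @ bar6.0: B3->F4 leap 6st
  R1 @ bar8.0: F4/C5 P5 -> G4/D5 P5 similar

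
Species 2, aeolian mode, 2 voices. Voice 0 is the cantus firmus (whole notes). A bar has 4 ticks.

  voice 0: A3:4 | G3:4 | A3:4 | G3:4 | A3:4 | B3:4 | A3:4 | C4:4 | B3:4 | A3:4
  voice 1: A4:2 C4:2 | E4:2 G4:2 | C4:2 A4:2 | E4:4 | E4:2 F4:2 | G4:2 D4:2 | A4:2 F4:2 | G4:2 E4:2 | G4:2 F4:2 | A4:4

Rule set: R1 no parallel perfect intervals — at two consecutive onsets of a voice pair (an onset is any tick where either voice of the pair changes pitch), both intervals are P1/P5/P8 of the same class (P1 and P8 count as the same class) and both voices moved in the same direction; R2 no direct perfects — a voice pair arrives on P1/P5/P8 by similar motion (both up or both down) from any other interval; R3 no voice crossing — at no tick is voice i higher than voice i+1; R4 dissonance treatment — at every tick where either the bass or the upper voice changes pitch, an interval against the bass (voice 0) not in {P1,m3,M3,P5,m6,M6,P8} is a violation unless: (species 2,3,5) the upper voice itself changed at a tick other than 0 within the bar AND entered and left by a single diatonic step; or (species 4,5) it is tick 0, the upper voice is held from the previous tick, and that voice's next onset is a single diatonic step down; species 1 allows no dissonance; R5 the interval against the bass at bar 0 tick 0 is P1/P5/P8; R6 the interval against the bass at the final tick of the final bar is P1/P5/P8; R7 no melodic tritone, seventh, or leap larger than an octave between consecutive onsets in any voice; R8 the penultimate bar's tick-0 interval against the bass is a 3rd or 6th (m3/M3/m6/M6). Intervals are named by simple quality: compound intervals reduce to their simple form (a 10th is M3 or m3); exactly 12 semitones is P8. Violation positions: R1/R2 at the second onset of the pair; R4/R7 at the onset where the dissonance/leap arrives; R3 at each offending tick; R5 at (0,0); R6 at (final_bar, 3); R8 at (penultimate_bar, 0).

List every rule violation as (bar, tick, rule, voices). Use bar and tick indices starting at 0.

bar 0: v0=A3 v1=A4 downbeat P8
bar 1: v0=G3 v1=E4 downbeat M6
bar 2: v0=A3 v1=C4 downbeat m3
bar 3: v0=G3 v1=E4 downbeat M6
bar 4: v0=A3 v1=E4 downbeat P5
bar 5: v0=B3 v1=G4 downbeat m6
bar 6: v0=A3 v1=A4 downbeat P8
bar 7: v0=C4 v1=G4 downbeat P5
bar 8: v0=B3 v1=G4 downbeat m6
bar 9: v0=A3 v1=A4 downbeat P8
  -> R2 @ bar 7 tick 0 v(0, 1): A3/F4 m6 -> C4/G4 P5 similar
  -> R4 @ bar 8 tick 2 v(0, 1): B3/F4 TT untreated

(7, 0, R2, (0, 1))
(8, 2, R4, (0, 1))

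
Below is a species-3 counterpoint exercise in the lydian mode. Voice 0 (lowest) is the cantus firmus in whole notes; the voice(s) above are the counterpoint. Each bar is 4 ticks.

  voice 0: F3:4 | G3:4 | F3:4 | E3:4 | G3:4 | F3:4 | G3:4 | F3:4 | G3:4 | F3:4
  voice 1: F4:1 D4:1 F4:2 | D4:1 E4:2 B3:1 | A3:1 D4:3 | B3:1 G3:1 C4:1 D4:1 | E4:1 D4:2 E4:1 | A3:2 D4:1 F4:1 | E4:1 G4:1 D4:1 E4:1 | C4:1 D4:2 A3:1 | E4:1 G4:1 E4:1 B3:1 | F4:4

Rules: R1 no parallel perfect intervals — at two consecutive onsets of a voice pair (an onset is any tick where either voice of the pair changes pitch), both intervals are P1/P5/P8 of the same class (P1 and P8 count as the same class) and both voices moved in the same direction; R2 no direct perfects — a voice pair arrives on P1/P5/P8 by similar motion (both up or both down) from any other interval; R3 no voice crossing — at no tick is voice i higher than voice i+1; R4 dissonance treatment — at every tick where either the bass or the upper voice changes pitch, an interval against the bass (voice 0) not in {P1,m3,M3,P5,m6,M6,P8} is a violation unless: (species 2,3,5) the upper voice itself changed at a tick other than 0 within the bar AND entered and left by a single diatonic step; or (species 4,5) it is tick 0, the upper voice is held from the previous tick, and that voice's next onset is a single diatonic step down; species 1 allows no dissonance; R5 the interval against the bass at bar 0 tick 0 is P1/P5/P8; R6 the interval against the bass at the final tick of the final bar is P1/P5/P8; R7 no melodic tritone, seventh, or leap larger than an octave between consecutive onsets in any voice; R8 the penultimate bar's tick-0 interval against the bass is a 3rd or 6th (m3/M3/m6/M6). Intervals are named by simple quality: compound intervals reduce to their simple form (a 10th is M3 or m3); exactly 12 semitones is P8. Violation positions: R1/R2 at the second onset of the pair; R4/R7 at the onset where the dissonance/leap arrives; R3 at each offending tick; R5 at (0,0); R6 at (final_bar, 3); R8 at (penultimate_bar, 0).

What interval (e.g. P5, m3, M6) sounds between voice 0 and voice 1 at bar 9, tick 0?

P8

voice 0=F3 voice 1=F4 -> P8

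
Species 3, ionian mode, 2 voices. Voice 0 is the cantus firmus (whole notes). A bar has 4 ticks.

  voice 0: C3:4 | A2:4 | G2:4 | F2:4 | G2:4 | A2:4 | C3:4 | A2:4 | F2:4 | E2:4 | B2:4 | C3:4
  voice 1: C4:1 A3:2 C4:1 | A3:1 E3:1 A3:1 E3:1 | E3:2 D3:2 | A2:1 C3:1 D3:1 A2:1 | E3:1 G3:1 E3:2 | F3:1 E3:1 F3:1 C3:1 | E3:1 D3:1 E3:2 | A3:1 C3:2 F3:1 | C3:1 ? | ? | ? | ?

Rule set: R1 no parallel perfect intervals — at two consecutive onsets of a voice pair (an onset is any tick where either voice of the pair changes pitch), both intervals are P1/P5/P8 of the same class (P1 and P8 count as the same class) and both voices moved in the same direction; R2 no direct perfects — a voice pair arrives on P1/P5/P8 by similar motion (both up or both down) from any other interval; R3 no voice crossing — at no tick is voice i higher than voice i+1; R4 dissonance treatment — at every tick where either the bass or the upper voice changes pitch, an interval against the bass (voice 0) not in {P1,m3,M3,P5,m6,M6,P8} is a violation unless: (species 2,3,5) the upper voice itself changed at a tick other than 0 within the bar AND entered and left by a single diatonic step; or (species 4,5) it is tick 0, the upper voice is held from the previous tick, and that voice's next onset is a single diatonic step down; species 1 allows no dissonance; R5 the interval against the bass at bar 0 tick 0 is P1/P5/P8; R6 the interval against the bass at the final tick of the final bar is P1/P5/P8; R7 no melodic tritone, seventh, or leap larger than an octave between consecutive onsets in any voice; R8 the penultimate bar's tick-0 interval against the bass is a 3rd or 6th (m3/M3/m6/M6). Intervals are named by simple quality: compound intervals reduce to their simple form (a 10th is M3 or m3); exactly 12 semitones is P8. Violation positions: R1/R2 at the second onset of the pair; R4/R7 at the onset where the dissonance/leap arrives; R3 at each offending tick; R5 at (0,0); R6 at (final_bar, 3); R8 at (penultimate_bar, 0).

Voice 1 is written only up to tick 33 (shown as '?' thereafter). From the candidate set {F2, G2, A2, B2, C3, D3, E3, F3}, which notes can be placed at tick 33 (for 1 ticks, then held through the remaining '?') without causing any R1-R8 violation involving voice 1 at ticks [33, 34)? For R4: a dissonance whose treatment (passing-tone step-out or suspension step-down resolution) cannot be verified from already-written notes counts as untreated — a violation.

F2: legal
G2: violates R4
A2: legal
B2: violates R4
C3: legal
D3: legal
E3: violates R4
F3: legal

{A2, C3, D3, F2, F3}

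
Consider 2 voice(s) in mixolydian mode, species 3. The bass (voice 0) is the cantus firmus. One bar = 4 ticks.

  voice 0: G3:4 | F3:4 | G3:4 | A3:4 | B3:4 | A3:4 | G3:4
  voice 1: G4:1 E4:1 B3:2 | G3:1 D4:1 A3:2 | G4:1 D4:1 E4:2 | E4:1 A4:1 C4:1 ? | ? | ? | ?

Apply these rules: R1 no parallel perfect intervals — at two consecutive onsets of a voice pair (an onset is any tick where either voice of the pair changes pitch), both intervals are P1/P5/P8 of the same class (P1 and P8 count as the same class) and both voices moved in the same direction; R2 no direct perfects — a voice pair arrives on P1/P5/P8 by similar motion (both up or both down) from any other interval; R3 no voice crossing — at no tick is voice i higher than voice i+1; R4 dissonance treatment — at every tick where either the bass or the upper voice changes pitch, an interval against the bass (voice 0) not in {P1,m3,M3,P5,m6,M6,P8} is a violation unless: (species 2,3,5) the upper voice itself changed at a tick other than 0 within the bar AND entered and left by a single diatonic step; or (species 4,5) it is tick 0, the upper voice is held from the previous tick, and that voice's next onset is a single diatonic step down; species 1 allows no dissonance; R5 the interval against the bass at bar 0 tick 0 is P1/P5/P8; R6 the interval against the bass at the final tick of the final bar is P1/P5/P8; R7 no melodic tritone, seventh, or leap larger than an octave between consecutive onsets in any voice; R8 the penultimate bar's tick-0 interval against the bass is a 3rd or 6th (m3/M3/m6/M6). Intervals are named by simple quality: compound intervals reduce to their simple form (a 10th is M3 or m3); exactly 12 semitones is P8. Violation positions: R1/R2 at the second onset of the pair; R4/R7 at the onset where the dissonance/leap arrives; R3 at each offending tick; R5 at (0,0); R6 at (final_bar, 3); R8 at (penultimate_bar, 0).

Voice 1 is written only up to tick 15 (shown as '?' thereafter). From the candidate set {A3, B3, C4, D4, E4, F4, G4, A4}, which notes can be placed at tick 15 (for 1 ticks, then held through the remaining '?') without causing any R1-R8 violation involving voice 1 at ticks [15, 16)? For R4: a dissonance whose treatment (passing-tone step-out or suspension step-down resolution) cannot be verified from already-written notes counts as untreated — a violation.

{A3, A4, C4, E4, F4}

A3: legal
B3: violates R4
C4: legal
D4: violates R4
E4: legal
F4: legal
G4: violates R4
A4: legal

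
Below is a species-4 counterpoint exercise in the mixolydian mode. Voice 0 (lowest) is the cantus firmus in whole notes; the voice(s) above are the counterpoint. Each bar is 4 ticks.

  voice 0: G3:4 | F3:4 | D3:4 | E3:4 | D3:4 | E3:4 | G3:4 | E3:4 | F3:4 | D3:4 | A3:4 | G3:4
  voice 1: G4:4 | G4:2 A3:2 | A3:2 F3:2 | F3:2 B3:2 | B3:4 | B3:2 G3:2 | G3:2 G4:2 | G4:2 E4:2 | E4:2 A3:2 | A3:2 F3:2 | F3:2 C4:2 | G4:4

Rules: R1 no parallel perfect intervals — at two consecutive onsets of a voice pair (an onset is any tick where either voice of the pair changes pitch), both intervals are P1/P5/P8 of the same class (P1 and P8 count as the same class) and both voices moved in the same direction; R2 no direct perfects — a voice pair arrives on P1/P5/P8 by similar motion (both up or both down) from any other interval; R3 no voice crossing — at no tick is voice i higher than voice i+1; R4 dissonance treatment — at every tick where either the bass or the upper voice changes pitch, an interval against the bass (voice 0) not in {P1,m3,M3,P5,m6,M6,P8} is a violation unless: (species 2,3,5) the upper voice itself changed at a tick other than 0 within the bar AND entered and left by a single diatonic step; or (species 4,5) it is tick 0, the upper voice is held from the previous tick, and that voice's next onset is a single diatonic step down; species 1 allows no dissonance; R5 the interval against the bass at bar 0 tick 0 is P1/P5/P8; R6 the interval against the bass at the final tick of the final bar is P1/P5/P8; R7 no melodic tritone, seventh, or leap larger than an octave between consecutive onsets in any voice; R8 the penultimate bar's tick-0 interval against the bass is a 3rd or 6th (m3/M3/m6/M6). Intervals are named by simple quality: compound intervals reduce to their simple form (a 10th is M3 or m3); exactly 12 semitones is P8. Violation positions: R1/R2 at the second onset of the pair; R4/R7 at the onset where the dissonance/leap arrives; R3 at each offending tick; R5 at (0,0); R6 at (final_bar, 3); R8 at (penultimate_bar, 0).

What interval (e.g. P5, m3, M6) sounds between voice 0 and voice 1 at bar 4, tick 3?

M6

voice 0=D3 voice 1=B3 -> M6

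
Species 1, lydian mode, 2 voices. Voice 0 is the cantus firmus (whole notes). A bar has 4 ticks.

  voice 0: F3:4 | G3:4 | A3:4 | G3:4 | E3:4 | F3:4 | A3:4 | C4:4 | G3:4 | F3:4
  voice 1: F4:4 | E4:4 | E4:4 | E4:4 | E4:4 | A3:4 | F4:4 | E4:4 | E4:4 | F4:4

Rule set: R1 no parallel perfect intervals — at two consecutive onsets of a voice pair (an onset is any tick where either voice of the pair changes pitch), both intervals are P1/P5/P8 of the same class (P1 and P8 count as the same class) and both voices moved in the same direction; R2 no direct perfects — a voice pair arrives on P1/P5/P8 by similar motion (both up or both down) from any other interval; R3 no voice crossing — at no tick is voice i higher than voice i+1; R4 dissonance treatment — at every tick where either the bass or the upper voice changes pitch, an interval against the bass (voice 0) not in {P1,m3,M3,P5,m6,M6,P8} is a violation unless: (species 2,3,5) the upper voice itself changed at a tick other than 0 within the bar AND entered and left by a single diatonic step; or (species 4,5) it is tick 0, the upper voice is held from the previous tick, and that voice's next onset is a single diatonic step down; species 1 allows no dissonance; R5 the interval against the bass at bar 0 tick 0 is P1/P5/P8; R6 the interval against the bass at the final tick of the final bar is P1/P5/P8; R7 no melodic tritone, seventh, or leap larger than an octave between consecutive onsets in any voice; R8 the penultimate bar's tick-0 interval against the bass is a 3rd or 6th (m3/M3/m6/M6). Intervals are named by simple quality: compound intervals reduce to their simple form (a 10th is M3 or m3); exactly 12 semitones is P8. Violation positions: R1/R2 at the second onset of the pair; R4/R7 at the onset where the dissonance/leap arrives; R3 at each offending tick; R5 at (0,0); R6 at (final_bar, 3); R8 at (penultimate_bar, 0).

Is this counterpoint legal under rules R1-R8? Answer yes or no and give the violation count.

Yes (0 violations)

bar 0: v0=F3 v1=F4 (P8)
bar 1: v0=G3 v1=E4 (M6)
bar 2: v0=A3 v1=E4 (P5)
bar 3: v0=G3 v1=E4 (M6)
bar 4: v0=E3 v1=E4 (P8)
bar 5: v0=F3 v1=A3 (M3)
bar 6: v0=A3 v1=F4 (m6)
bar 7: v0=C4 v1=E4 (M3)
bar 8: v0=G3 v1=E4 (M6)
bar 9: v0=F3 v1=F4 (P8)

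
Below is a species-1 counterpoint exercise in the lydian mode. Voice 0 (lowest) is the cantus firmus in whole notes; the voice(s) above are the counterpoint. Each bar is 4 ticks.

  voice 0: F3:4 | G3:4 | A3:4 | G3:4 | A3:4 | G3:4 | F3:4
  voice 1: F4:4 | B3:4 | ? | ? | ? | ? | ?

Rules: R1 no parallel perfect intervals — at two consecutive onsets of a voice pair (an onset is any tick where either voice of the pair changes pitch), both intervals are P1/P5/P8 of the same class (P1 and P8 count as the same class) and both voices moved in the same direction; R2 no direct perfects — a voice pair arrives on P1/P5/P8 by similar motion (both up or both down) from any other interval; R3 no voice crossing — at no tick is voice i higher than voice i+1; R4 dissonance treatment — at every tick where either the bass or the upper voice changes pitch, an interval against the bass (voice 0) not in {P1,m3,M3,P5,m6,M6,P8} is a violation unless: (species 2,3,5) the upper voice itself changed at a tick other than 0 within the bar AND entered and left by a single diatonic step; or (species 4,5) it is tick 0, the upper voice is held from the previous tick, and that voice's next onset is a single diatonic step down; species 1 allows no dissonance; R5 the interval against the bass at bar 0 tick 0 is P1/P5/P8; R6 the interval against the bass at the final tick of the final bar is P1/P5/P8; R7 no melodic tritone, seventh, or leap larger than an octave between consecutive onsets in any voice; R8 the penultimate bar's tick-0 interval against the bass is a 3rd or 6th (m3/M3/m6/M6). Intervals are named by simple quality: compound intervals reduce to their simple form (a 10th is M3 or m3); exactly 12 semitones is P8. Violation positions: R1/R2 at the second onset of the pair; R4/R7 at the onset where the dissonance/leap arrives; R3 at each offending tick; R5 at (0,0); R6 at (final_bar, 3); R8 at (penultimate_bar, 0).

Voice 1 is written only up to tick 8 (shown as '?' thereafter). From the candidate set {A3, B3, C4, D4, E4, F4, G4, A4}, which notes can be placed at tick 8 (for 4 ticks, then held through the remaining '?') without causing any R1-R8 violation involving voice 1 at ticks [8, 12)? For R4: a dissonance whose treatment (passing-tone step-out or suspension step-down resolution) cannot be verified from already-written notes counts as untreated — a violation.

{A3, C4}

A3: legal
B3: violates R4
C4: legal
D4: violates R4
E4: violates R2
F4: violates R7
G4: violates R4
A4: violates R2,R7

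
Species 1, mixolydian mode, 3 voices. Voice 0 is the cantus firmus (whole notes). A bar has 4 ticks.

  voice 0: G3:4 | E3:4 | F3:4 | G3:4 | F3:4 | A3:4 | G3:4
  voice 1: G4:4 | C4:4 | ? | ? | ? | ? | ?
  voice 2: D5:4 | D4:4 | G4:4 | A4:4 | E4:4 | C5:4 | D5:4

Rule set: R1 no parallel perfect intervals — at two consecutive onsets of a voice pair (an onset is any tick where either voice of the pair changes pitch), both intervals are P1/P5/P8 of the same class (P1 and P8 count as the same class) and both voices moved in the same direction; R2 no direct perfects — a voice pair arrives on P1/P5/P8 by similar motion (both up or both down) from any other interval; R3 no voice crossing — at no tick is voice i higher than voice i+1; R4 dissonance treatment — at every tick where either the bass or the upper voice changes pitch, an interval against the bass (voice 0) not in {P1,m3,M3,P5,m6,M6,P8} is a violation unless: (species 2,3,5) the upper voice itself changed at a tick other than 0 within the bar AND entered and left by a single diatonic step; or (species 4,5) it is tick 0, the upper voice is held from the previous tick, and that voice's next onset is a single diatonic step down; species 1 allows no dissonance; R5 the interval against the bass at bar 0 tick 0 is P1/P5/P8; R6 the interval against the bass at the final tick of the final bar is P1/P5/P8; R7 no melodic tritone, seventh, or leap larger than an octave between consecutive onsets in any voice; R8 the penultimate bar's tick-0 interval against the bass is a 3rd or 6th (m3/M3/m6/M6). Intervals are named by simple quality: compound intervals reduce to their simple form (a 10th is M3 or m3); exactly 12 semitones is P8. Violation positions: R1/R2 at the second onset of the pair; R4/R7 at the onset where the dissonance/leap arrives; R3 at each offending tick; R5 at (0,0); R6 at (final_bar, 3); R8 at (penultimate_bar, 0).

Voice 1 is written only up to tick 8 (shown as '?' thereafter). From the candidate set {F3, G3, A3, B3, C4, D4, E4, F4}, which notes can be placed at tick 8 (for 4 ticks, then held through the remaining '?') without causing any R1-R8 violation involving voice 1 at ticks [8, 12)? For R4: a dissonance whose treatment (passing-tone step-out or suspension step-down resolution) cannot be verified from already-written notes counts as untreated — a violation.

F3: legal
G3: violates R4
A3: legal
B3: violates R4
C4: legal
D4: legal
E4: violates R4
F4: violates R2

{A3, C4, D4, F3}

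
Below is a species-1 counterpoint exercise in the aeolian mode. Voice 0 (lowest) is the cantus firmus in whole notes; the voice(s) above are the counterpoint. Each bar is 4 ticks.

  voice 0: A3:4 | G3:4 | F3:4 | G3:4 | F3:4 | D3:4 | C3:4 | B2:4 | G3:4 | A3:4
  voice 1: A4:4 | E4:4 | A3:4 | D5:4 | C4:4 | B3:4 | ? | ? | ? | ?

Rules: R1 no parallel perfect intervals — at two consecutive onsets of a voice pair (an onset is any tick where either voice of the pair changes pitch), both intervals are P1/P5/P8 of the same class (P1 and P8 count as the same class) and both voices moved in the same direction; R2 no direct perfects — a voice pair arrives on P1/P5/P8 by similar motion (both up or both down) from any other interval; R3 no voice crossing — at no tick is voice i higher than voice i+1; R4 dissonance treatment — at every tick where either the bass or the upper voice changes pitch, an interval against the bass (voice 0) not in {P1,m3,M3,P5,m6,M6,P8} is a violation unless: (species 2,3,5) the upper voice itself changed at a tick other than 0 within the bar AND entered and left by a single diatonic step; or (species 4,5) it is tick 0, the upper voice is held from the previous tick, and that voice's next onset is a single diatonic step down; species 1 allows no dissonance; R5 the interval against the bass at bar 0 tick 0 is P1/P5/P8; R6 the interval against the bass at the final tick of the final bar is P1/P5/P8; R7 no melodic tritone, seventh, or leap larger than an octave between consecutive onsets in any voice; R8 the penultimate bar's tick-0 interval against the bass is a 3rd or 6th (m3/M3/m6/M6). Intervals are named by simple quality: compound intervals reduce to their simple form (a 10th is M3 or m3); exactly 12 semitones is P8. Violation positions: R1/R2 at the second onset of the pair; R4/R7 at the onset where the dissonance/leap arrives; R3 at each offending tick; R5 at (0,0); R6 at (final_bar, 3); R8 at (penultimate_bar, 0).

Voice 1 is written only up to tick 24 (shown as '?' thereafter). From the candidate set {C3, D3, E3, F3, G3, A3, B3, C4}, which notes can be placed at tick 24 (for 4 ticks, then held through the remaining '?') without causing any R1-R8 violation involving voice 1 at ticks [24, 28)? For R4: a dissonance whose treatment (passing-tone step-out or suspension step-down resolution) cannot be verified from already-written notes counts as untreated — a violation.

C3: violates R2,R7
D3: violates R4
E3: legal
F3: violates R4,R7
G3: violates R2
A3: legal
B3: violates R4
C4: legal

{A3, C4, E3}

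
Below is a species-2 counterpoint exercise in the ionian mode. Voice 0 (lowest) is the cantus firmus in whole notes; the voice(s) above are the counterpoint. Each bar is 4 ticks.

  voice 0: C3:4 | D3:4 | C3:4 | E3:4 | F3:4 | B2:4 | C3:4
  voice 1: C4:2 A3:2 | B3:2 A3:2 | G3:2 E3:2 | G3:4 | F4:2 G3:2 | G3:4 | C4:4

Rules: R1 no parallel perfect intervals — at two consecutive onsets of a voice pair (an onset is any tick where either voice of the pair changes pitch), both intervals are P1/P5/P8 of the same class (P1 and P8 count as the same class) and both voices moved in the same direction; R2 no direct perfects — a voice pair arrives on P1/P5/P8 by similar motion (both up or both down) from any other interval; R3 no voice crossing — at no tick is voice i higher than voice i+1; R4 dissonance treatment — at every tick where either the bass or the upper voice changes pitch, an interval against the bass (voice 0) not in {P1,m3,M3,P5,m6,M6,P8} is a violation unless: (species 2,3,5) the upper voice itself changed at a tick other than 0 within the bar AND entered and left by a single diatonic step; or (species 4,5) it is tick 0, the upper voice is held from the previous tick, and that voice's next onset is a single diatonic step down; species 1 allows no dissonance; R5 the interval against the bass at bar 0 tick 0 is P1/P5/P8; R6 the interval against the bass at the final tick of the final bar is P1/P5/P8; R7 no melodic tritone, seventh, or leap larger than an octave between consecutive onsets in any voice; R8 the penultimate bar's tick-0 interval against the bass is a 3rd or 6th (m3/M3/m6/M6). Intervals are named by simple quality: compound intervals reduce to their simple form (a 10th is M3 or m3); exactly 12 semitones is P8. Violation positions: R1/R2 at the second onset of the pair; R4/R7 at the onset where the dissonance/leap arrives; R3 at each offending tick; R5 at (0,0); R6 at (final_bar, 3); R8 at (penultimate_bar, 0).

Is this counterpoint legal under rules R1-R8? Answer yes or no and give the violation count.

No (7 violations)

bar 0: v0=C3 v1=C4 (P8)
bar 1: v0=D3 v1=B3 (M6)
bar 2: v0=C3 v1=G3 (P5)
bar 3: v0=E3 v1=G3 (m3)
bar 4: v0=F3 v1=F4 (P8)
bar 5: v0=B2 v1=G3 (m6)
bar 6: v0=C3 v1=C4 (P8)
  R1 @ bar2.0: D3/A3 P5 -> C3/G3 P5 similar
  R2 @ bar4.0: E3/G3 m3 -> F3/F4 P8 similar
  R7 @ bar4.0: G3->F4 leap 10st
  R4 @ bar4.2: F3/G3 M2 untreated
  R7 @ bar4.2: F4->G3 leap 10st
  R7 @ bar5.0: F3->B2 leap 6st
  R2 @ bar6.0: B2/G3 m6 -> C3/C4 P8 similar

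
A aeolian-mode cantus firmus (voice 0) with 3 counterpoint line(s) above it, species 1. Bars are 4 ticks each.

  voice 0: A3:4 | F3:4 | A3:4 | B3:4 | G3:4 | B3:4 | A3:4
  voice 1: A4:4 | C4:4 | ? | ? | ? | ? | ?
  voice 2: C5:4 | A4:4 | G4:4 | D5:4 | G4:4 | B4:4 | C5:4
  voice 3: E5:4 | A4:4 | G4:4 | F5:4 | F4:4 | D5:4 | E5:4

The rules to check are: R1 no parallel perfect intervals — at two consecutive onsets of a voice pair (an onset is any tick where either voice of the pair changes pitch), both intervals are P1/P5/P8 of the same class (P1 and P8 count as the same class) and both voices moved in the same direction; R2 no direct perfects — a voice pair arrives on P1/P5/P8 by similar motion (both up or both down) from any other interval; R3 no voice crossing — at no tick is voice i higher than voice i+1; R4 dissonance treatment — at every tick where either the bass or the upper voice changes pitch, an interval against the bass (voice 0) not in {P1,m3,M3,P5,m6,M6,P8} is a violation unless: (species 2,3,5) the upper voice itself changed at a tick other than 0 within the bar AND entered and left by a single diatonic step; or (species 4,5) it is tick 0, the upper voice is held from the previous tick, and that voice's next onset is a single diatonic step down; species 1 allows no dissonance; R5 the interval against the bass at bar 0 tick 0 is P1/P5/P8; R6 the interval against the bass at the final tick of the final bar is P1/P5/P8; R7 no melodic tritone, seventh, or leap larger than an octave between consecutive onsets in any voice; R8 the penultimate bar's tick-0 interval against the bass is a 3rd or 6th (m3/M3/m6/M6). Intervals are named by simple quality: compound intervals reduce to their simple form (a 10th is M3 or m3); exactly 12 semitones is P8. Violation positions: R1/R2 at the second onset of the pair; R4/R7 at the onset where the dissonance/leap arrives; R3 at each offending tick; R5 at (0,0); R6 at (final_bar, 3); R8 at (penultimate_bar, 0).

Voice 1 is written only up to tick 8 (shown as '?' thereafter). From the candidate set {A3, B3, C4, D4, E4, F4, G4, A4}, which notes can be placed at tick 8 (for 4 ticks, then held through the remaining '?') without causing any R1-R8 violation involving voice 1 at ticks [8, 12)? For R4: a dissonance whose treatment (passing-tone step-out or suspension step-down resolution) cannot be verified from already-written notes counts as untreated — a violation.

{A3, C4, F4}

A3: legal
B3: violates R4
C4: legal
D4: violates R4
E4: violates R1
F4: legal
G4: violates R4
A4: violates R2,R3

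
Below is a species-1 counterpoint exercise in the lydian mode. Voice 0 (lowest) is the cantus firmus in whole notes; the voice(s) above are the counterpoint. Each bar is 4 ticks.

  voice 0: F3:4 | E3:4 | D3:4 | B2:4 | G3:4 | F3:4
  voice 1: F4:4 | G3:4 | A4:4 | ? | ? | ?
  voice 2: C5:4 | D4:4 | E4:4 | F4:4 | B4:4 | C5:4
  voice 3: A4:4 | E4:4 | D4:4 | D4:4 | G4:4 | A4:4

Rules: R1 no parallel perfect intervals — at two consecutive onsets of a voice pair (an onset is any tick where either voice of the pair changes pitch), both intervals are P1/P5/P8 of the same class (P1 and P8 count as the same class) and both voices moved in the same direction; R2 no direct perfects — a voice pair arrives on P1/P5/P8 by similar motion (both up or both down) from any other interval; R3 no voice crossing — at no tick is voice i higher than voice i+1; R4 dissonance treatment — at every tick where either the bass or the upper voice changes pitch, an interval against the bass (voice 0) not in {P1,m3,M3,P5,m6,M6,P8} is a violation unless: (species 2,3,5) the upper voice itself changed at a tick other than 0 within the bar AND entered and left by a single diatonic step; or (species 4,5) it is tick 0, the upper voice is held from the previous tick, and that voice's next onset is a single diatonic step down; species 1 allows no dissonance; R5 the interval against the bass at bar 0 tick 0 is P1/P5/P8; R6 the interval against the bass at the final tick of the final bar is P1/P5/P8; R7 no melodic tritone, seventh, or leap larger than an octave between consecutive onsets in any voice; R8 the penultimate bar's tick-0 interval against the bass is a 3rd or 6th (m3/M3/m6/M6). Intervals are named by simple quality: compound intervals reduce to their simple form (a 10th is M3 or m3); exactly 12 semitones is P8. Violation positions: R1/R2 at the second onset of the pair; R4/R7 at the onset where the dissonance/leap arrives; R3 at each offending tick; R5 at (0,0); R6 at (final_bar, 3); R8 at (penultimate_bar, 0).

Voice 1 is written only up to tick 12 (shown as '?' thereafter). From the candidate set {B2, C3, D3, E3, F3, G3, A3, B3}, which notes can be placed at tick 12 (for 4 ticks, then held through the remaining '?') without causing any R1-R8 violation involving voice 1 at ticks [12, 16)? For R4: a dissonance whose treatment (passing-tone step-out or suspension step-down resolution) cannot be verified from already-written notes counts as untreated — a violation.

{}

B2: violates R2,R7
C3: violates R4,R7
D3: violates R7
E3: violates R4,R7
F3: violates R4,R7
G3: violates R7
A3: violates R4
B3: violates R2,R7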